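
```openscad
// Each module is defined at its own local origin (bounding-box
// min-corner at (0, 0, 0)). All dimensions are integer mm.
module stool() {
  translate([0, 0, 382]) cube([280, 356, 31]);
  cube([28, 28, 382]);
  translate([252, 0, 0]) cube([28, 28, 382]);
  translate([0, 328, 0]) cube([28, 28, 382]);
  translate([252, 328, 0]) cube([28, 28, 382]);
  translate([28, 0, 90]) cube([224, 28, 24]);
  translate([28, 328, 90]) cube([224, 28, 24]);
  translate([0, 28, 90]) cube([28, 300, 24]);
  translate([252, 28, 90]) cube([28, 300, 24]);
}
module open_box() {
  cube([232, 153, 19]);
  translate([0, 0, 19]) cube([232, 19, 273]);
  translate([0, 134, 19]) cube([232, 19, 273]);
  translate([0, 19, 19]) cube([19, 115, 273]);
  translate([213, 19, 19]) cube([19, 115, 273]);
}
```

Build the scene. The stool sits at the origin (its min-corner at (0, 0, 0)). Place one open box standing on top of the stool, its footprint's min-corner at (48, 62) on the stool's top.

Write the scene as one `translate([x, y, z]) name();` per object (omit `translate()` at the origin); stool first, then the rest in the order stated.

stool();
translate([48, 62, 413]) open_box();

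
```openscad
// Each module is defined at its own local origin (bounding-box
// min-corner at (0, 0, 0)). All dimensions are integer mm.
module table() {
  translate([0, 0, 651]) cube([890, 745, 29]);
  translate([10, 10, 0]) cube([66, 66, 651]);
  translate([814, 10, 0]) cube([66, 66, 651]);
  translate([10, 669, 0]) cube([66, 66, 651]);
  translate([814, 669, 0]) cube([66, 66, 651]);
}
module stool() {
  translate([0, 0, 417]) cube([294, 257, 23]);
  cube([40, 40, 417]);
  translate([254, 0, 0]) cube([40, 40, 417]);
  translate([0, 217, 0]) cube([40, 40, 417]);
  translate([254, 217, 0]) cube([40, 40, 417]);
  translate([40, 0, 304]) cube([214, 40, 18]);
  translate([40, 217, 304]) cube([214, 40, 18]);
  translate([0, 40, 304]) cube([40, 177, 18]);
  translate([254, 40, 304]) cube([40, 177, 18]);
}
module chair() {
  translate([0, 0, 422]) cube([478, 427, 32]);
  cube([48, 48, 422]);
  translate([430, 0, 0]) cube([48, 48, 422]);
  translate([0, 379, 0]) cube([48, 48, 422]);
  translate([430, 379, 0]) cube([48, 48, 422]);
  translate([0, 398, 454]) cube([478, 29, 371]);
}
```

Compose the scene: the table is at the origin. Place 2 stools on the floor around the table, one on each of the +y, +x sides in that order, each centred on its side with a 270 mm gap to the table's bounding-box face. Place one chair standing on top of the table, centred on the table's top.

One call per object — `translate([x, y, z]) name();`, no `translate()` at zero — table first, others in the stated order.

table();
translate([298, 1015, 0]) stool();
translate([1160, 244, 0]) stool();
translate([206, 159, 680]) chair();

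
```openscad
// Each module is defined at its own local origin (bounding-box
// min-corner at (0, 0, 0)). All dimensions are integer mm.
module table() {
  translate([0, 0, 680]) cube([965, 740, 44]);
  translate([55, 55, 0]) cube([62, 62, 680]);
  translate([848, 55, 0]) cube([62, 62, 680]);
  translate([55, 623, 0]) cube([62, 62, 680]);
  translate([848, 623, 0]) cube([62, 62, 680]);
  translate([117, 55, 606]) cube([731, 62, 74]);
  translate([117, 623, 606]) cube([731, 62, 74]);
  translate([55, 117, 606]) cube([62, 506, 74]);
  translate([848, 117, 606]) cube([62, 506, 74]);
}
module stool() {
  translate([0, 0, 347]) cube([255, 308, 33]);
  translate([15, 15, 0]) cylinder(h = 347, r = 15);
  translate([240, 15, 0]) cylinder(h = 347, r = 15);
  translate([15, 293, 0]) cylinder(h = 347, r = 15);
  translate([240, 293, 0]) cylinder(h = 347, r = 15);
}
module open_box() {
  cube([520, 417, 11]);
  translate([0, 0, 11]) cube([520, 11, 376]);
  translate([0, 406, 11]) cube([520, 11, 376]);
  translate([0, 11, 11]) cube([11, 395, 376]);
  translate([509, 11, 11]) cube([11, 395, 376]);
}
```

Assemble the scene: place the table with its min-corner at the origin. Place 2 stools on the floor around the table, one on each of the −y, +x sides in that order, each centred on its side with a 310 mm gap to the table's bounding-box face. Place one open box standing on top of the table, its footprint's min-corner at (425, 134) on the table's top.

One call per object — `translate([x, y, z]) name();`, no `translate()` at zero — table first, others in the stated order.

table();
translate([355, -618, 0]) stool();
translate([1275, 216, 0]) stool();
translate([425, 134, 724]) open_box();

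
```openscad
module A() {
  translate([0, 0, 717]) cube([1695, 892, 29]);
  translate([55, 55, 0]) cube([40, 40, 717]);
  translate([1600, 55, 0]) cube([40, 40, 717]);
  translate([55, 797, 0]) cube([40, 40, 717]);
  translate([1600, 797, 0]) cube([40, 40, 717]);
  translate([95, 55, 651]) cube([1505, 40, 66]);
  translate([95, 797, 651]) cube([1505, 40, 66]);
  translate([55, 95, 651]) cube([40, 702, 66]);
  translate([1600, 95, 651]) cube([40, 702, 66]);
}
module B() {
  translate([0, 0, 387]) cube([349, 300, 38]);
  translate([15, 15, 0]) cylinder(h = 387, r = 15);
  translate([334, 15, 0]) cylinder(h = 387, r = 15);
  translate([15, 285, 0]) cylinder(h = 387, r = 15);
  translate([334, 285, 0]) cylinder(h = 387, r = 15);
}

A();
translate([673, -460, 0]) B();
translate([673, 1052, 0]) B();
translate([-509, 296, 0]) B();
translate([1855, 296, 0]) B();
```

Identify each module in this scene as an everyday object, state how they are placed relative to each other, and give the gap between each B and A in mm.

A is a table. B is a stool. Four stools sit around the table at the −y, +y, −x, +x sides. The gap between each stool and the table is 160 mm.

Each stool's nearest face is 160 mm from the table's bounding box.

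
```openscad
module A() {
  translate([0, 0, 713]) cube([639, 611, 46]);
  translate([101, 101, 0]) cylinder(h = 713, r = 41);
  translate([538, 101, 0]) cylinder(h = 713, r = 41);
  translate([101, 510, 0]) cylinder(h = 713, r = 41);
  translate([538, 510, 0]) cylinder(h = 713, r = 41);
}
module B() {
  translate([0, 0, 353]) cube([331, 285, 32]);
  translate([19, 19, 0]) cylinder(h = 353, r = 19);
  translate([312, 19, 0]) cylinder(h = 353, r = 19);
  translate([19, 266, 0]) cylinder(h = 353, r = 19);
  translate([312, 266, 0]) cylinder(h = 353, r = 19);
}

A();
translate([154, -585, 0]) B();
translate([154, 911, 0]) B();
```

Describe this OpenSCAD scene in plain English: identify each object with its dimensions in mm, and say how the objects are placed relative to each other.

A is a rectangular dining table. The top is 639×611×46 mm with its upper surface at z = 759 mm. It stands on four round legs of 82 mm diameter, each leg's bounding box inset 60 mm from the nearest pair of top edges, running from the floor to the underside of the top.

B is a four-legged stool. The seat is 331×285 mm, 32 mm thick, top at z = 385 mm. It stands on four round legs, each 38 mm in diameter, from z = 0 to the seat underside, each leg's axis is inset half a diameter from the nearest pair of seat edges (so the leg's bounding box is flush with the corner).

Two stools sit around the table at the −y, +y sides.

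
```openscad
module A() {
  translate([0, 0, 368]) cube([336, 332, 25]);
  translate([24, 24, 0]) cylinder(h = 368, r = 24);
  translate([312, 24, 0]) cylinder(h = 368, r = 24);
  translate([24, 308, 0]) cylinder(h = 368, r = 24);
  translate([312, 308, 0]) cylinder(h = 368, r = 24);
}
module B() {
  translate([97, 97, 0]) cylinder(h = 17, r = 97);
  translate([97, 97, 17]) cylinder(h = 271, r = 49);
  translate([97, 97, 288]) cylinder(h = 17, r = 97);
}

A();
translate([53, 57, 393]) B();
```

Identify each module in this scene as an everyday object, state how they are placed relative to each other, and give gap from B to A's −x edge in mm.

The spool's min-x is at 53; the stool's min-x is 0; gap = 53 mm.

A is a stool. B is a spool. The spool is on top of the stool. The gap from the spool to the stool's −x edge is 53 mm.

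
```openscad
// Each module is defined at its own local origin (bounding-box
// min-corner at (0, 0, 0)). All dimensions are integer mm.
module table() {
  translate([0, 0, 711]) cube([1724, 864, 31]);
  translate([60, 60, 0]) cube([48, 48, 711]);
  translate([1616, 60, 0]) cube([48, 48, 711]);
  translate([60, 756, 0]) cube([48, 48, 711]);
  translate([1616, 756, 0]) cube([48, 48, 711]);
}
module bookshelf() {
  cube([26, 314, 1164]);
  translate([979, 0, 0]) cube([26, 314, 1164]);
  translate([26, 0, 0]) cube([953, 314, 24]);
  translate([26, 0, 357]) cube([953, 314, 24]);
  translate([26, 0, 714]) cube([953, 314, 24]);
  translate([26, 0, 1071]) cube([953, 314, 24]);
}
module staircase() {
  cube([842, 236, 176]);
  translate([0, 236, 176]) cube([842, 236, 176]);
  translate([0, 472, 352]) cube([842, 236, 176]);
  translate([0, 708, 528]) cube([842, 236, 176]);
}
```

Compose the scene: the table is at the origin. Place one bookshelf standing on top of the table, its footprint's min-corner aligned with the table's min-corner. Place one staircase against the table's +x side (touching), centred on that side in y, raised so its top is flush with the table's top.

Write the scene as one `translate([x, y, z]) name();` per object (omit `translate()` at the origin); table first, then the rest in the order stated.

table();
translate([0, 0, 742]) bookshelf();
translate([1724, -40, 38]) staircase();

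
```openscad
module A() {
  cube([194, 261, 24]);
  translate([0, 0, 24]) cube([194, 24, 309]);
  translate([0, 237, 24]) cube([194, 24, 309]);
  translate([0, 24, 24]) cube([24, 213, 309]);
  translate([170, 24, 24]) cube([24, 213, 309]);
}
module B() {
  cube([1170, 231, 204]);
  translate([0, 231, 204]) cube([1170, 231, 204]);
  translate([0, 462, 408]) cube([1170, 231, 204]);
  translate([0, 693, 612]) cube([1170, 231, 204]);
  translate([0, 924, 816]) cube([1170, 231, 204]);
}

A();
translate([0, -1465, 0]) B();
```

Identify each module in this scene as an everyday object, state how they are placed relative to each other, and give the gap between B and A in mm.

A is an open box. B is a staircase. The staircase is on the floor beside the open box on its −y side. The gap between the staircase and the open box is 310 mm.

The staircase's nearest face is 310 mm from the open box's −y face.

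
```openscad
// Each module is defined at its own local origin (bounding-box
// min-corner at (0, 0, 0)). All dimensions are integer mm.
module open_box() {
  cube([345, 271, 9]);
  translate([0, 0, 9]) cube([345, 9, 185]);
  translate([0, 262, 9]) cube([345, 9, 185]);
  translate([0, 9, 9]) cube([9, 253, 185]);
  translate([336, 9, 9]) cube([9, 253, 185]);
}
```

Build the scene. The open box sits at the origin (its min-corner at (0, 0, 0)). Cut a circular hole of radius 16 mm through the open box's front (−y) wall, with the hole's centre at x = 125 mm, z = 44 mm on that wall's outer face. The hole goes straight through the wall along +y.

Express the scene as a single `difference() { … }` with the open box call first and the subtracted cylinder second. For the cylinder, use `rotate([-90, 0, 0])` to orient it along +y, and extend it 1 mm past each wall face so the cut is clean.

difference() {
  open_box();
  translate([125, -1, 44]) rotate([-90, 0, 0]) cylinder(h = 11, r = 16);
}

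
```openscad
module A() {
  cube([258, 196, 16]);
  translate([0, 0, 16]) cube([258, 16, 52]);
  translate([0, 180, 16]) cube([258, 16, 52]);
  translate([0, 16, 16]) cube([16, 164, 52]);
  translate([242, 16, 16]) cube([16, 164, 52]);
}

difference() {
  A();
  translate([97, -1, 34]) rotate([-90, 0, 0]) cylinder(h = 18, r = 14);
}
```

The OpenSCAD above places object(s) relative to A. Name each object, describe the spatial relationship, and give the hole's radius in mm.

The subtracted cylinder has r = 14 mm.

A is an open box. The open box has a circular hole through its front wall. The hole's radius is 14 mm.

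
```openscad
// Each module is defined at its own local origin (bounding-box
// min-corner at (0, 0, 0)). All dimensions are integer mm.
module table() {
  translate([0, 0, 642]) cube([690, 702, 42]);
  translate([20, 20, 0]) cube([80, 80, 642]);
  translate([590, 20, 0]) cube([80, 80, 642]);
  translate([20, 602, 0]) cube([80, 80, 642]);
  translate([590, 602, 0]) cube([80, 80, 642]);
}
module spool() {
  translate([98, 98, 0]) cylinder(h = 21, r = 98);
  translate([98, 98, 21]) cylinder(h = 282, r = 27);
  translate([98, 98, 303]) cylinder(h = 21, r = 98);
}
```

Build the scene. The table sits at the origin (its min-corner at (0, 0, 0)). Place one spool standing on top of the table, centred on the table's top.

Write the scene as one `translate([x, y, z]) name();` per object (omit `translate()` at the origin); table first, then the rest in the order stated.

table();
translate([247, 253, 684]) spool();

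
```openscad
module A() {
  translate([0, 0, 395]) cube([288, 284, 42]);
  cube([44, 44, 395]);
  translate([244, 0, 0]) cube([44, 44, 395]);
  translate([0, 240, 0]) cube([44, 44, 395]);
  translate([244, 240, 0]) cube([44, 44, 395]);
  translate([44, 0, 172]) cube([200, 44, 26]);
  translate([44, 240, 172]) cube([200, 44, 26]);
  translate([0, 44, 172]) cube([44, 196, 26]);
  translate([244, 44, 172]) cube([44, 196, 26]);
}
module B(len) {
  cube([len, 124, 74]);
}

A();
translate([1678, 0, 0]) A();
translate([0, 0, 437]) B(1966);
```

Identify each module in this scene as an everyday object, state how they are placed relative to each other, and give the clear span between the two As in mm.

Second stool starts at x = 1678; first ends at x = 288; clear span = 1678 − 288 = 1390 mm.

A is a stool. B is a beam. A beam spans the tops of two stools. The clear span between the two stools is 1390 mm.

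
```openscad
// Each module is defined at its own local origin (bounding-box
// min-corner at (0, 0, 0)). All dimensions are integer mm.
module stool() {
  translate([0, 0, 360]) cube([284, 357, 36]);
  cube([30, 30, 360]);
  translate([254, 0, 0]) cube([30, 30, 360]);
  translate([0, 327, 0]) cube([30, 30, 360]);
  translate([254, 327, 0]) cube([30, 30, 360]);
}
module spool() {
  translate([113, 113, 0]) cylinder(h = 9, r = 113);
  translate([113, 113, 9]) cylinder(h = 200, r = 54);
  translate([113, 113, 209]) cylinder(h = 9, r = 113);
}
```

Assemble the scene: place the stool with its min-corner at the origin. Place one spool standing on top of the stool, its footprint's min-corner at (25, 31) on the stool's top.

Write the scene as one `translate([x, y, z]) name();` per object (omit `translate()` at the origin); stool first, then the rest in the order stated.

stool();
translate([25, 31, 396]) spool();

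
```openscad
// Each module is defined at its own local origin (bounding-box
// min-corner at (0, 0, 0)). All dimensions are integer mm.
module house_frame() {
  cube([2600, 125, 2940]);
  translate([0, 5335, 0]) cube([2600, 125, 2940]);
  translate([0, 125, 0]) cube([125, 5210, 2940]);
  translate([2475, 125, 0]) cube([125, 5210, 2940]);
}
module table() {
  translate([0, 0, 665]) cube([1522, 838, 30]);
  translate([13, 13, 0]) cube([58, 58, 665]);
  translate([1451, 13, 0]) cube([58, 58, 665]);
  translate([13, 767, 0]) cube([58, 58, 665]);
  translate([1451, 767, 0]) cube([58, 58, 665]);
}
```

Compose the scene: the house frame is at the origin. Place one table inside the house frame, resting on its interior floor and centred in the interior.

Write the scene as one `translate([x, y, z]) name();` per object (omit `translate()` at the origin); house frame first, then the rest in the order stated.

house_frame();
translate([539, 2311, 0]) table();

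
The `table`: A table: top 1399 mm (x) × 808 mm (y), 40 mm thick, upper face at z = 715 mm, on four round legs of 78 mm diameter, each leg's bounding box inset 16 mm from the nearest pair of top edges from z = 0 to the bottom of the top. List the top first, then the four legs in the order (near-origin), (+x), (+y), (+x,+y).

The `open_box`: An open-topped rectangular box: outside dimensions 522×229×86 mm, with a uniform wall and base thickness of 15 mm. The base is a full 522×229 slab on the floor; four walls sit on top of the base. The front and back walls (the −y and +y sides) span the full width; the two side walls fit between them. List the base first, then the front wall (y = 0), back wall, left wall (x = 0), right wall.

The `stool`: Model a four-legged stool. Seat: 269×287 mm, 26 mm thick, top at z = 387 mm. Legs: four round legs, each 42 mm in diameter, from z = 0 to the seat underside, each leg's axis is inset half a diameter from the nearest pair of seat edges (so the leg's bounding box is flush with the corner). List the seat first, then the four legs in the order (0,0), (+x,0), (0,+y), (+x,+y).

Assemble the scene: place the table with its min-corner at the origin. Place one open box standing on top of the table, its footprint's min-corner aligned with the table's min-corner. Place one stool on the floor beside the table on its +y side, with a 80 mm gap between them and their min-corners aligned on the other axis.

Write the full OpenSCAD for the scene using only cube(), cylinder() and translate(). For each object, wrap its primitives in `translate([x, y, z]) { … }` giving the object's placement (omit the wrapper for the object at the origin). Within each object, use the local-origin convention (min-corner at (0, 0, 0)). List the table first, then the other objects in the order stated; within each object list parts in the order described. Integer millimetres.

translate([0, 0, 675]) cube([1399, 808, 40]);
translate([55, 55, 0]) cylinder(h = 675, r = 39);
translate([1344, 55, 0]) cylinder(h = 675, r = 39);
translate([55, 753, 0]) cylinder(h = 675, r = 39);
translate([1344, 753, 0]) cylinder(h = 675, r = 39);
translate([0, 0, 715]) {
  cube([522, 229, 15]);
  translate([0, 0, 15]) cube([522, 15, 71]);
  translate([0, 214, 15]) cube([522, 15, 71]);
  translate([0, 15, 15]) cube([15, 199, 71]);
  translate([507, 15, 15]) cube([15, 199, 71]);
}
translate([0, 888, 0]) {
  translate([0, 0, 361]) cube([269, 287, 26]);
  translate([21, 21, 0]) cylinder(h = 361, r = 21);
  translate([248, 21, 0]) cylinder(h = 361, r = 21);
  translate([21, 266, 0]) cylinder(h = 361, r = 21);
  translate([248, 266, 0]) cylinder(h = 361, r = 21);
}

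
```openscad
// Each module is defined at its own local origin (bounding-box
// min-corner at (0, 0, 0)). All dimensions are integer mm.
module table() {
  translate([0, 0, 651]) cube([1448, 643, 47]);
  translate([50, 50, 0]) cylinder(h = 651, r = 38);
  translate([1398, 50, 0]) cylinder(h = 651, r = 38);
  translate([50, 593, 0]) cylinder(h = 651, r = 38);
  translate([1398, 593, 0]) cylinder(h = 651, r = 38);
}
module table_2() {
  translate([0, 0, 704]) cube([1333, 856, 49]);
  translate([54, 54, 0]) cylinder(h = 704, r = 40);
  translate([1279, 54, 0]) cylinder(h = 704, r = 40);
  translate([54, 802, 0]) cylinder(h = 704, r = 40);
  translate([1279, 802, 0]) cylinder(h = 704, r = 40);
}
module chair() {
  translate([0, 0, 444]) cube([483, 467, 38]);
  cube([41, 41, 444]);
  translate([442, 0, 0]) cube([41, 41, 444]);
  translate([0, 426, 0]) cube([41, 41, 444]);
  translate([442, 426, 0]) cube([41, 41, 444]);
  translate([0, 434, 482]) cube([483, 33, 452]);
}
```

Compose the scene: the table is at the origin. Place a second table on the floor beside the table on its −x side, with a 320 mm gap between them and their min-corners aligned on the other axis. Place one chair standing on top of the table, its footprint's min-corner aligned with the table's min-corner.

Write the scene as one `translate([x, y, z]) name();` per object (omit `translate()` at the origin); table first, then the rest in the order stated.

table();
translate([-1653, 0, 0]) table_2();
translate([0, 0, 698]) chair();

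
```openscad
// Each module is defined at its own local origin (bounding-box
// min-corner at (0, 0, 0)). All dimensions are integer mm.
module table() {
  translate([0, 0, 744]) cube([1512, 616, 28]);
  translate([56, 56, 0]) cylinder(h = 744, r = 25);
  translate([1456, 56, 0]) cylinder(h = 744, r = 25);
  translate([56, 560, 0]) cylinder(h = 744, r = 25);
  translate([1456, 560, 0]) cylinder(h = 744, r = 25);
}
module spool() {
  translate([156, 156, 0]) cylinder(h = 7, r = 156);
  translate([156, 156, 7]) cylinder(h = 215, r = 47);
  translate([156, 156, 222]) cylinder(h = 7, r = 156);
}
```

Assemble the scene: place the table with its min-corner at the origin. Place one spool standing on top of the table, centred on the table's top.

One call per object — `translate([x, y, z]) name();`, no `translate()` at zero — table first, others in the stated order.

table();
translate([600, 152, 772]) spool();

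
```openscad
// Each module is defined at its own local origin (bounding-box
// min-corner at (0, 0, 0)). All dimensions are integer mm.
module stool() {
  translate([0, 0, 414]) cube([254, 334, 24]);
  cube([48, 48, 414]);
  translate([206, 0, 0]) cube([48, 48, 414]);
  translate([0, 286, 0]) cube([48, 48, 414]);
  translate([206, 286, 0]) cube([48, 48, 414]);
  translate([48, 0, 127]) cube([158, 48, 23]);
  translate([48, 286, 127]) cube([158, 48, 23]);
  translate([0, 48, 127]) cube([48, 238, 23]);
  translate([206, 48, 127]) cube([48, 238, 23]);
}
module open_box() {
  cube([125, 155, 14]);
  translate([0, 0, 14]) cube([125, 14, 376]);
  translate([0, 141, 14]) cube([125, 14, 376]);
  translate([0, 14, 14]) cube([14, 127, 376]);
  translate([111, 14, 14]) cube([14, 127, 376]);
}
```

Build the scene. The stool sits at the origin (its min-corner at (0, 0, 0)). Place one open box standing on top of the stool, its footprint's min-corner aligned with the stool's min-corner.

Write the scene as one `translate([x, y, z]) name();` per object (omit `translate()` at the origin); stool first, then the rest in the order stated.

stool();
translate([0, 0, 438]) open_box();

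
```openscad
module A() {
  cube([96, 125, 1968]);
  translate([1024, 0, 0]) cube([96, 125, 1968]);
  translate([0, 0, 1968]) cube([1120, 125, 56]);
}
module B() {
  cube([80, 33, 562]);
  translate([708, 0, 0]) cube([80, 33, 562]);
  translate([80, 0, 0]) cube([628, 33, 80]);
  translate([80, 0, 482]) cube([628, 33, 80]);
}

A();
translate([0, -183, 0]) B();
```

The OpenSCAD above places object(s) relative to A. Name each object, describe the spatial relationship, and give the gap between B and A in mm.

The picture frame's nearest face is 150 mm from the door frame's −y face.

A is a door frame. B is a picture frame. The picture frame is on the floor beside the door frame on its −y side. The gap between the picture frame and the door frame is 150 mm.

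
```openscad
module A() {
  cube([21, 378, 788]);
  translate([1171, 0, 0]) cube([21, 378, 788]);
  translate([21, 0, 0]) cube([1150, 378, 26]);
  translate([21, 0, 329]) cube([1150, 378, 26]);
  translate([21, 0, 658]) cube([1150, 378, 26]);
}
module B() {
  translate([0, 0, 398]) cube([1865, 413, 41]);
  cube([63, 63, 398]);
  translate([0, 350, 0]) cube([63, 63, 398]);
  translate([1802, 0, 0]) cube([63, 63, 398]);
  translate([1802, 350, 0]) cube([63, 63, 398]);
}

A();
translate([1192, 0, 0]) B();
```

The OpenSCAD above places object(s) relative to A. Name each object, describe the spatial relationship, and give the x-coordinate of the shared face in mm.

The bookshelf's +x face and the bench's −x face are both at x = 1192 mm.

A is a bookshelf. B is a bench. The bench is against the bookshelf's +x side, with their −y faces flush. The x-coordinate of the shared face is 1192 mm.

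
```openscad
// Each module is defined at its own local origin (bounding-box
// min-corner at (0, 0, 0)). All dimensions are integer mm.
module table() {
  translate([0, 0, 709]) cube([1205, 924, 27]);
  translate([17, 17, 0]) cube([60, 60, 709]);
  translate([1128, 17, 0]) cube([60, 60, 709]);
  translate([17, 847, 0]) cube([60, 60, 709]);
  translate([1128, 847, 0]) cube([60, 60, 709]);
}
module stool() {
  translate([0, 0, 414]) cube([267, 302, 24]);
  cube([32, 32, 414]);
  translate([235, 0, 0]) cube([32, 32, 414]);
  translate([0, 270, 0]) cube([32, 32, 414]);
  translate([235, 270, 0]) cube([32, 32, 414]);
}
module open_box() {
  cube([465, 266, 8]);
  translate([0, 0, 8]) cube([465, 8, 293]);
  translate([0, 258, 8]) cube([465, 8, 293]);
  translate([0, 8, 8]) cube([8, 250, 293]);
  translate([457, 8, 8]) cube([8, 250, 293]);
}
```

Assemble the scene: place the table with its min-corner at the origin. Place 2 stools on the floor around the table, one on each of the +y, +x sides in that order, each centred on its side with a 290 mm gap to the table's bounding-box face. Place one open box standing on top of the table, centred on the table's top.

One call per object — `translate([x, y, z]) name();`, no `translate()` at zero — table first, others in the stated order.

table();
translate([469, 1214, 0]) stool();
translate([1495, 311, 0]) stool();
translate([370, 329, 736]) open_box();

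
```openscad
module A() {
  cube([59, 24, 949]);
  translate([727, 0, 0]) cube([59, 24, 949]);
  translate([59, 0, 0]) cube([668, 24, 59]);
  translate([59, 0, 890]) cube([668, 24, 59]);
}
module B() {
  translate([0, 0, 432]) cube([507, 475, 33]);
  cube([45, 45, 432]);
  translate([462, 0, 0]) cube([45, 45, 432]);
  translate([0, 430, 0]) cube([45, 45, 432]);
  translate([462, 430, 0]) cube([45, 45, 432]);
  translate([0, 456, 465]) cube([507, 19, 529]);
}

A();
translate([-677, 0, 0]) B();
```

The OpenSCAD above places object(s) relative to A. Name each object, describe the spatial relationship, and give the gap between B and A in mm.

The chair's nearest face is 170 mm from the picture frame's −x face.

A is a picture frame. B is a chair. The chair is on the floor beside the picture frame on its −x side. The gap between the chair and the picture frame is 170 mm.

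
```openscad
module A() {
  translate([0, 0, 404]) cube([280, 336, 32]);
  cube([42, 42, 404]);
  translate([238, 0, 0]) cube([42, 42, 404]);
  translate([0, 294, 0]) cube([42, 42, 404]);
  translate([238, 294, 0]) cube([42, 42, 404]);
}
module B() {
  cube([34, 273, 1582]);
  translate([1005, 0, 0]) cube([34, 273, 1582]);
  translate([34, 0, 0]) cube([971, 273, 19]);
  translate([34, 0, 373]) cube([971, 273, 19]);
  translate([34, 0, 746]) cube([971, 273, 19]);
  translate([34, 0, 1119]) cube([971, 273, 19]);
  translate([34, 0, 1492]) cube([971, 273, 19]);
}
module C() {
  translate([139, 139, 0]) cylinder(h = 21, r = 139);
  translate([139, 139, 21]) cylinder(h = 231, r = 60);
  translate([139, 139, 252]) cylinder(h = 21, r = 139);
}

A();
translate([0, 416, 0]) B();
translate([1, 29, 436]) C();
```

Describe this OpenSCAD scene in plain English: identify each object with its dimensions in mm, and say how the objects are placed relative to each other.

A is a four-legged stool. The seat is a 280×336×32 mm slab whose top surface is at z = 436 mm; four square legs, each 42×42 mm in cross-section, run from the floor (z = 0) to the underside of the seat, each flush with a corner of the seat.

B is a bookshelf 1039 mm wide overall, 273 mm deep and 1582 mm tall. The two sides are 34 mm thick vertical panels. 5 horizontal shelves of 19 mm thickness span between the inner faces of the sides; the lowest shelf sits on the floor and shelves are stacked with a clear vertical gap of 354 mm between each pair.

C is a spool: two coaxial disc flanges of radius 139 mm and thickness 21 mm, joined by a core cylinder of radius 60 mm and height 231 mm. The lower flange rests on z = 0 and the three cylinders share a vertical axis.

The bookshelf is on the floor beside the stool on its +y side. The spool is on top of the stool, centred.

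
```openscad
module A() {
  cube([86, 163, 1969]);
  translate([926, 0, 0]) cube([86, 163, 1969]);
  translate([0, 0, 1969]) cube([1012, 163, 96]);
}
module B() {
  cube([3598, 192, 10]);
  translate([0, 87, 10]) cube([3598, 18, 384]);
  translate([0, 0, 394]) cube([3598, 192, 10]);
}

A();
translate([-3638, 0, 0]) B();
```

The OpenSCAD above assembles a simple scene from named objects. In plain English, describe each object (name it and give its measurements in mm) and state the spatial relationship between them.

A is a door frame. The clear opening is 840 mm wide and 1969 mm high. Two 86 mm wide jambs, 163 mm deep, stand either side of the opening from the floor to the top of the opening. A 96 mm thick head sits across the top of both jambs, spanning the full outside width of the frame.

B is an I-beam lying along x, 3598 mm long. Overall section height 404 mm. Two flanges 192 mm wide (y) and 10 mm thick, one on the floor and one at the top; a web 18 mm thick runs between them, centred on the flange width.

The I-beam is on the floor beside the door frame on its −x side.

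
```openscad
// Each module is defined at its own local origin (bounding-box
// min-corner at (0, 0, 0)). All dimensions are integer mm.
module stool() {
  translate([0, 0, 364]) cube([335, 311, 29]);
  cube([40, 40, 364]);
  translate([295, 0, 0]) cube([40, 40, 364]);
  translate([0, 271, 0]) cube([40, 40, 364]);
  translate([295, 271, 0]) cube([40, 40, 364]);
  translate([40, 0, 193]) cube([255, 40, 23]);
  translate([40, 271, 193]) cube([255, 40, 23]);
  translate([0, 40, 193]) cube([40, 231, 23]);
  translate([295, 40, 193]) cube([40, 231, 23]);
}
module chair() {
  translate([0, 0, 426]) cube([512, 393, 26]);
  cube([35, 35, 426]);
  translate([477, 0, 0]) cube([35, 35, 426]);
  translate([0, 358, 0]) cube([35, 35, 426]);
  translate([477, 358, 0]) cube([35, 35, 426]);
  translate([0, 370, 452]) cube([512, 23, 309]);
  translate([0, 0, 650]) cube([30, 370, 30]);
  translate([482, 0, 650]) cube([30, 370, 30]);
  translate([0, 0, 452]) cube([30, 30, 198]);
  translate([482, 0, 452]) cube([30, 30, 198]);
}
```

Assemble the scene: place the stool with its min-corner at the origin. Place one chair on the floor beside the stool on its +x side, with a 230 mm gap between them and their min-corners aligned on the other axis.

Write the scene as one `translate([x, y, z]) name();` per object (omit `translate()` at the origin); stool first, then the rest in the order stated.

stool();
translate([565, 0, 0]) chair();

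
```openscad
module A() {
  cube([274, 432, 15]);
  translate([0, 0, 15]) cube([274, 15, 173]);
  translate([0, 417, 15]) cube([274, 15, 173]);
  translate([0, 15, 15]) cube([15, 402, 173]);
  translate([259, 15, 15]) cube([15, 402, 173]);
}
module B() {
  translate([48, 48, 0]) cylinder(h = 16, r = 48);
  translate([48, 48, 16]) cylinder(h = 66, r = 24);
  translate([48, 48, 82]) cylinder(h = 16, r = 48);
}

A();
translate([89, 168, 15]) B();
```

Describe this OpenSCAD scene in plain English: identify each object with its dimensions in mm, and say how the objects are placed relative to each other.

A is an open-topped rectangular box: outside dimensions 274×432×188 mm, with a uniform wall and base thickness of 15 mm. The base is a full 274×432 slab on the floor; four walls sit on top of the base. The front and back walls (the −y and +y sides) span the full width; the two side walls fit between them.

B is a spool: two coaxial disc flanges of radius 48 mm and thickness 16 mm, joined by a core cylinder of radius 24 mm and height 66 mm. The lower flange rests on z = 0 and the three cylinders share a vertical axis.

The spool sits inside the open box, centred.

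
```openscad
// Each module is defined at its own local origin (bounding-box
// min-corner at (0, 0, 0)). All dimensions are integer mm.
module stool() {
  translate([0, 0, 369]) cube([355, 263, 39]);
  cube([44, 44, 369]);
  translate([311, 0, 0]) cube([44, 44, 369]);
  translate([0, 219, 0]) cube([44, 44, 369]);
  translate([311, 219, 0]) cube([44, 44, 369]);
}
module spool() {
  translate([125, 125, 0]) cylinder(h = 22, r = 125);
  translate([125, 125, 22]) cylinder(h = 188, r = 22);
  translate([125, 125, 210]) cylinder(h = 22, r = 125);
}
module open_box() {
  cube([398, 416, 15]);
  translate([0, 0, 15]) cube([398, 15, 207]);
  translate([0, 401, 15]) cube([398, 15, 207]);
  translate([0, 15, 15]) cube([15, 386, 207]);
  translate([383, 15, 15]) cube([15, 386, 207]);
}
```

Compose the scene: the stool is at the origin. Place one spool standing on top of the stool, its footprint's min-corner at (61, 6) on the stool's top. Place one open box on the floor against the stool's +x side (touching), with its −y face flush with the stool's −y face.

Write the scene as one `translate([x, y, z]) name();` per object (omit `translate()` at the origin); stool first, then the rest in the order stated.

stool();
translate([61, 6, 408]) spool();
translate([355, 0, 0]) open_box();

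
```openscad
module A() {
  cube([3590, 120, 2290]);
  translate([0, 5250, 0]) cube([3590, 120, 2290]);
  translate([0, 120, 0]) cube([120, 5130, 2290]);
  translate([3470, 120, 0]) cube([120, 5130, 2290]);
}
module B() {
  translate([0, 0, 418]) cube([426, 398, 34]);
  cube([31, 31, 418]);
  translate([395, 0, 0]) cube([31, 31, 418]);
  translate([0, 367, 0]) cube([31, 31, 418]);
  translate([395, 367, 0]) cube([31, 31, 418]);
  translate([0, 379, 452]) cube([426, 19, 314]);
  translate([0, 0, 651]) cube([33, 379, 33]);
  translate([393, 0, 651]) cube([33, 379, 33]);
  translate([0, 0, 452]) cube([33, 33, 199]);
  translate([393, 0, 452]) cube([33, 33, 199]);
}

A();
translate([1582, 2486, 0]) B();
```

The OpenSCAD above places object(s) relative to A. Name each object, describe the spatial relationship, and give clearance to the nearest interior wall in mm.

Clearances: x = 1462, y = 2366; minimum 1462 mm.

A is a house frame. B is a chair. The chair sits inside the house frame, centred. The clearance to the nearest interior wall is 1462 mm.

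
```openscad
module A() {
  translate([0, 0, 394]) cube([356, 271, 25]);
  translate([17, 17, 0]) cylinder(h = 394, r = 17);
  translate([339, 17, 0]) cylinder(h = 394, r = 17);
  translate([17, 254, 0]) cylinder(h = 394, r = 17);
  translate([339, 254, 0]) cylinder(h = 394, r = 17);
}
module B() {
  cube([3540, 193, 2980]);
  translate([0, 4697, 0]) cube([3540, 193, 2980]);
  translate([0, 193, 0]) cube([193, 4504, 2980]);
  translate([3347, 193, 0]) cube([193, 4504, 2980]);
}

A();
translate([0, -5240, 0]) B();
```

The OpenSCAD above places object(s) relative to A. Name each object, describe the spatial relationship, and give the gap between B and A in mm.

A is a stool. B is a house frame. The house frame is on the floor beside the stool on its −y side. The gap between the house frame and the stool is 350 mm.

The house frame's nearest face is 350 mm from the stool's −y face.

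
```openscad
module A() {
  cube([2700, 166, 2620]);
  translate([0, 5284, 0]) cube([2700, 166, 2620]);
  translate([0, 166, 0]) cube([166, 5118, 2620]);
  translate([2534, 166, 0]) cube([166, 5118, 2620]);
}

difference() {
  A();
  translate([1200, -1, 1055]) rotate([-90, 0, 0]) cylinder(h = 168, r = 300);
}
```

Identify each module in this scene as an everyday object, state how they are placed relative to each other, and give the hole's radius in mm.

The subtracted cylinder has r = 300 mm.

A is a house frame. The house frame has a circular hole through its front wall. The hole's radius is 300 mm.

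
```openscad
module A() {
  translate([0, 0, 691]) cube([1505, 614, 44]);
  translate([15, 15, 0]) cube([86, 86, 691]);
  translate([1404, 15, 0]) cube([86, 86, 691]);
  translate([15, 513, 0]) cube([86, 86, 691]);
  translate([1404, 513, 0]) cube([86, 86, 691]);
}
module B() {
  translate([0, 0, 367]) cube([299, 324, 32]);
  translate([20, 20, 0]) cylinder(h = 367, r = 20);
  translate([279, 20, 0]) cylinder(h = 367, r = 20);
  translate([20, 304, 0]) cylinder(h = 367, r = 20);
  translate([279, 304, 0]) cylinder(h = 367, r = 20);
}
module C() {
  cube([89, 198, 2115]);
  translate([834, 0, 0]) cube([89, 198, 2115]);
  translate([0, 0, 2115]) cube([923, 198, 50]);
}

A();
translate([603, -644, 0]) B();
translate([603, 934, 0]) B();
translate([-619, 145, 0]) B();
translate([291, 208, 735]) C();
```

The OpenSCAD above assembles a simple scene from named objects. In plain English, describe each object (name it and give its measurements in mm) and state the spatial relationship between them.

A is a table: top 1505 mm (x) × 614 mm (y), 44 mm thick, upper face at z = 735 mm, on four 86×86 mm square legs, each inset 15 mm from the nearest pair of top edges, running from z = 0 to the bottom of the top.

B is a four-legged stool. The seat is a 299×324×32 mm slab whose top surface is at z = 399 mm; four round legs, each 40 mm in diameter, run from the floor (z = 0) to the underside of the seat, each leg's axis is inset half a diameter from the nearest pair of seat edges (so the leg's bounding box is flush with the corner).

C is a rectangular door frame: two vertical jambs of 89×198 mm section, 2115 mm tall, with a clear opening 745 mm wide between their inner faces. A header 50 mm tall and 198 mm deep lies on top of the jambs and spans the full outside width.

Three stools sit around the table at the −y, +y, −x sides. The door frame is on top of the table, centred.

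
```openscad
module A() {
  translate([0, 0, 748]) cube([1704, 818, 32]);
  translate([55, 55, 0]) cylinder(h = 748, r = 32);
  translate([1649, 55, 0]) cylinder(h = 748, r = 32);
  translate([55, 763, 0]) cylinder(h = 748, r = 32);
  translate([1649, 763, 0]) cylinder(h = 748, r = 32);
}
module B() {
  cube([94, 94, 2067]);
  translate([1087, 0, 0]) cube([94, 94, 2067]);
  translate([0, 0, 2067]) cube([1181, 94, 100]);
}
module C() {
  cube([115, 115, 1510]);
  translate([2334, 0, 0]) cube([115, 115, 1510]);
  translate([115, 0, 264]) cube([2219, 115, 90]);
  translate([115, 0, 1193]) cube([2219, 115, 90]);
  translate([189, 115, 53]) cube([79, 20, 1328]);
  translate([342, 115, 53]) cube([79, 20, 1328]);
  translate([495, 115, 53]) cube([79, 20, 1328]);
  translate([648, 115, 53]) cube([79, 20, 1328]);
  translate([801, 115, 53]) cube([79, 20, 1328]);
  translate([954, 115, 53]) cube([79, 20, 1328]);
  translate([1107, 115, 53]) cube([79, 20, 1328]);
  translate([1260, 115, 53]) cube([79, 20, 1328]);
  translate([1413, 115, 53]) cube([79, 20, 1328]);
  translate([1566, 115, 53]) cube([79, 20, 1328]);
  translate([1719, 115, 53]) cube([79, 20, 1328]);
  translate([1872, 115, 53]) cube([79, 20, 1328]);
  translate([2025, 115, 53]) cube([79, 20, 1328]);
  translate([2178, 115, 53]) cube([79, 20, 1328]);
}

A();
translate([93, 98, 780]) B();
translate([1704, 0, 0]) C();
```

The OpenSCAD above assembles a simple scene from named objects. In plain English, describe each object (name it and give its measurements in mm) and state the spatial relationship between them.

A is a rectangular dining table. The top is 1704×818×32 mm with its upper surface at z = 780 mm. It stands on four round legs of 64 mm diameter, each leg's bounding box inset 23 mm from the nearest pair of top edges, running from the floor to the underside of the top.

B is a door frame. The clear opening is 993 mm wide and 2067 mm high. Two 94 mm wide jambs, 94 mm deep, stand either side of the opening from the floor to the top of the opening. A 100 mm thick head sits across the top of both jambs, spanning the full outside width of the frame.

C is a fence section. Two 115×115 mm posts, 1510 mm tall, stand on the floor with a clear span of 2219 mm between their inner faces. Two horizontal rails of 115×90 mm section span the gap between the posts with their undersides at z = 264 mm and z = 1193 mm, flush with the posts' −y face. 14 pickets, each 79 mm wide, 20 mm thick and 1328 mm tall, are fixed to the +y face of the rails with their bottoms at z = 53 mm, evenly spaced across the span with equal gaps (rounded down to the nearest mm) at the −x end and between each pair — any rounding remainder accumulates at the +x end.

The door frame is on top of the table. The fence section is against the table's +x side, with their −y faces flush.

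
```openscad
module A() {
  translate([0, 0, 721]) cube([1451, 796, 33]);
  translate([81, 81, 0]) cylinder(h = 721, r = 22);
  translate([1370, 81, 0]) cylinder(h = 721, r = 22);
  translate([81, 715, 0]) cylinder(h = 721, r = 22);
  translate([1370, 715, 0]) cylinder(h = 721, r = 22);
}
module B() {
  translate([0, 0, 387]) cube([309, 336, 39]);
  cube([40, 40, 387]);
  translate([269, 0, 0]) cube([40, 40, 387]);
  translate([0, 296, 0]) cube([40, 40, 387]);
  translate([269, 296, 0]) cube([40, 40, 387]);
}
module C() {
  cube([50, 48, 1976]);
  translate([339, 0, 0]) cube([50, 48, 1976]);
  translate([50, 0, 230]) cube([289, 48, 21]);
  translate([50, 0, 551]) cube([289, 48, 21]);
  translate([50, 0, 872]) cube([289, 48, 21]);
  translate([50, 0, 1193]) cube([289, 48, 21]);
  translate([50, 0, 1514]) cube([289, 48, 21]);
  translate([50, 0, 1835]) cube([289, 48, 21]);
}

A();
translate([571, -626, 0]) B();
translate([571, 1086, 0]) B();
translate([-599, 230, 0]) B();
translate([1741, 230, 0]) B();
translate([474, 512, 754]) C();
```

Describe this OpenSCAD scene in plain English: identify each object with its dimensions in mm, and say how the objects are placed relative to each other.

A is a rectangular dining table. The top is 1451×796×33 mm with its upper surface at z = 754 mm. It stands on four round legs of 44 mm diameter, each leg's bounding box inset 59 mm from the nearest pair of top edges, running from the floor to the underside of the top.

B is a four-legged stool. The seat is 309×336 mm, 39 mm thick, top at z = 426 mm. It stands on four square legs, each 40×40 mm in cross-section, from z = 0 to the seat underside, each flush with a corner of the seat.

C is a wooden ladder with two side rails of 50×48 mm section and 1976 mm height, set 389 mm apart overall. Between them run 6 rectangular rungs (48 mm deep, 21 mm thick), front faces flush with the rails' −y face. The bottom of the first rung is 230 mm above the floor and each subsequent rung is 321 mm higher than the one below.

Four stools sit around the table at the −y, +y, −x, +x sides. The ladder is on top of the table.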